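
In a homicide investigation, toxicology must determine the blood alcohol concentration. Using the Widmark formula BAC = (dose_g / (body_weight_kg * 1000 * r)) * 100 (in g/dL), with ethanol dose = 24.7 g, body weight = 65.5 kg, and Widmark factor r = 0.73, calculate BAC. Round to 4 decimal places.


Applying the Widmark formula:
BAC = (dose_g / (body_wt * 1000 * r)) * 100
Denominator = 65.5 * 1000 * 0.73 = 47815
BAC = (24.7 / 47815) * 100
BAC = 0.0517 g/dL

0.0517


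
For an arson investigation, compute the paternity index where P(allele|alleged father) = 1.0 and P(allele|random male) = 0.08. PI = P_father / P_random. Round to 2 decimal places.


Paternity Index calculation:
PI = P(allele|father) / P(allele|random)
PI = 1.0 / 0.08
PI = 12.50

12.50


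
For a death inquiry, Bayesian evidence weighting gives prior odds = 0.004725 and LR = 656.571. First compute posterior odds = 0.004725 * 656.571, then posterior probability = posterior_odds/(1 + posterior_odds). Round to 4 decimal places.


Bayesian evidence evaluation:
Posterior odds = prior_odds * LR = 0.004725 * 656.571 = 3.102298
Posterior probability = posterior_odds / (1 + posterior_odds)
= 3.102298 / (1 + 3.102298)
= 3.102298 / 4.102298
= 0.7562

0.7562


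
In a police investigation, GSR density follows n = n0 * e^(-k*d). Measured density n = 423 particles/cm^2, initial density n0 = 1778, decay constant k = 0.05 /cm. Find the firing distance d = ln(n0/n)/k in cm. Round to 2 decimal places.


GSR distance calculation:
n0/n = 1778 / 423 = 4.20331
ln(n0/n) = 1.435872
d = 1.435872 / 0.05 = 28.72 cm

28.72


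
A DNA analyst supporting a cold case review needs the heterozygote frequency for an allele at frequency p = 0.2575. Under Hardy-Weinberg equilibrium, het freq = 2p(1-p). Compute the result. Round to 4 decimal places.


Hardy-Weinberg heterozygote frequency:
q = 1 - p = 1 - 0.2575 = 0.7425
2pq = 2 * 0.2575 * 0.7425 = 0.3824

0.3824


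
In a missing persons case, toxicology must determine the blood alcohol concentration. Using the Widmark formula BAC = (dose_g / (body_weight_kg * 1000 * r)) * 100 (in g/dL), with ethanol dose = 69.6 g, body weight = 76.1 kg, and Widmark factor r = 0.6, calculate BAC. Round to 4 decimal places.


Applying the Widmark formula:
BAC = (dose_g / (body_wt * 1000 * r)) * 100
Denominator = 76.1 * 1000 * 0.6 = 45660
BAC = (69.6 / 45660) * 100
BAC = 0.1524 g/dL

0.1524


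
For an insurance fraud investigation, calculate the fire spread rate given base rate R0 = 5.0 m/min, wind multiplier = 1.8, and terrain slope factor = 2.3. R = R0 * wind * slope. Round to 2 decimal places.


Fire spread rate calculation:
R = R0 * wind_factor * slope_factor
= 5.0 * 1.8 * 2.3
= 9 * 2.3
= 20.70 m/min

20.70


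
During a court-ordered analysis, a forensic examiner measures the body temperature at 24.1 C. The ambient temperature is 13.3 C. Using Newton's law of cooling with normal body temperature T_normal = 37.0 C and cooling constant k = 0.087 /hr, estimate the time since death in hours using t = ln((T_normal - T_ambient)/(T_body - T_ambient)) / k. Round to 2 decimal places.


Using Newton's law of cooling:
t = ln((T_normal - T_ambient) / (T_body - T_ambient)) / k
T_normal - T_ambient = 23.7
T_body - T_ambient = 10.8
Ratio = 2.194444
ln(ratio) = 0.785929
t = 0.785929 / 0.087 = 9.03 hours

9.03


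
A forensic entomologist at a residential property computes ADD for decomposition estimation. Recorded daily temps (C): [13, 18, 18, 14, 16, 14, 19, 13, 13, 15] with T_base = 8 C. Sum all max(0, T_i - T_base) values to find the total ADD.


Computing ADD day by day:
Day 1: max(0, 13 - 8) = 5
Day 2: max(0, 18 - 8) = 10
Day 3: max(0, 18 - 8) = 10
Day 4: max(0, 14 - 8) = 6
Day 5: max(0, 16 - 8) = 8
Day 6: max(0, 14 - 8) = 6
Day 7: max(0, 19 - 8) = 11
Day 8: max(0, 13 - 8) = 5
Day 9: max(0, 13 - 8) = 5
Day 10: max(0, 15 - 8) = 7
Total ADD = 73

73


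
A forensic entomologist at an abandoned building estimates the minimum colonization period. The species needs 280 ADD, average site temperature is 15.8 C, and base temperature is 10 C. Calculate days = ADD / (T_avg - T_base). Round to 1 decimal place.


Insect development time:
Effective temperature = avg_temp - T_base = 15.8 - 10 = 5.8 C
Days = ADD / effective_temp = 280 / 5.8 = 48.3 days

48.3


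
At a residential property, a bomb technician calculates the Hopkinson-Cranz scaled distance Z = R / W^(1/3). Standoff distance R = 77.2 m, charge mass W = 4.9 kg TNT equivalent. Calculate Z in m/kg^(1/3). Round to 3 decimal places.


Scaled distance calculation:
W^(1/3) = 4.9^(1/3) = 1.698499
Z = R / W^(1/3) = 77.2 / 1.698499
Z = 45.452 m/kg^(1/3)

45.452


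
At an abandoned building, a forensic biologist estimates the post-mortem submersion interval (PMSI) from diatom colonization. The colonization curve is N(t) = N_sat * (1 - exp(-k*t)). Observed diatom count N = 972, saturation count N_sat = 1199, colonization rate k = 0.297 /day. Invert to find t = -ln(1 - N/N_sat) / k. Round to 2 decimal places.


PMSI from diatom colonization curve:
N / N_sat = 972 / 1199 = 0.810676
1 - N/N_sat = 0.189324
ln(1 - N/N_sat) = -1.664295
t = -ln(1 - N/N_sat) / k = -(-1.664295) / 0.297 = 5.60 days

5.60


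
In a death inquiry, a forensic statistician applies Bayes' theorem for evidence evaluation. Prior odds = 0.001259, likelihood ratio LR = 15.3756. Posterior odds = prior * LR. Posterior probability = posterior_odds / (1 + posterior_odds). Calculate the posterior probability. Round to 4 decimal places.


Bayesian evidence evaluation:
Posterior odds = prior_odds * LR = 0.001259 * 15.3756 = 0.01935788
Posterior probability = posterior_odds / (1 + posterior_odds)
= 0.01935788 / (1 + 0.01935788)
= 0.01935788 / 1.01935788
= 0.0190

0.0190


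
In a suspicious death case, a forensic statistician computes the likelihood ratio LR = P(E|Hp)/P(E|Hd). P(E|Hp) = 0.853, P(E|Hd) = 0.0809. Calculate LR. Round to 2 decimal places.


Likelihood ratio calculation:
LR = P(E|Hp) / P(E|Hd)
LR = 0.853 / 0.0809
LR = 10.54

10.54


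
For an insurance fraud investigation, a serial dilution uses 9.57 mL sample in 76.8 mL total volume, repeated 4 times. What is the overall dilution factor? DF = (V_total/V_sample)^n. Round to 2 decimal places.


Dilution factor calculation:
Single dilution = V_total / V_sample = 76.8 / 9.57 ≈ 8.025078
Number of dilutions = 4
Total DF = (76.8 / 9.57)^4 (full precision, rounded at the end) = 4147.60

4147.60


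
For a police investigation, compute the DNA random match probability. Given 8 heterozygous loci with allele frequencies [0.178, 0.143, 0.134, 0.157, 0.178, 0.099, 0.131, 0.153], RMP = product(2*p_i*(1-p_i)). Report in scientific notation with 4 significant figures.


Computing RMP for 8 loci:
Locus 1: 2 * 0.178 * 0.822 = 0.292632
Locus 2: 2 * 0.143 * 0.857 = 0.245102
Locus 3: 2 * 0.134 * 0.866 = 0.232088
Locus 4: 2 * 0.157 * 0.843 = 0.264702
Locus 5: 2 * 0.178 * 0.822 = 0.292632
Locus 6: 2 * 0.099 * 0.901 = 0.178398
Locus 7: 2 * 0.131 * 0.869 = 0.227678
Locus 8: 2 * 0.153 * 0.847 = 0.259182
RMP = 1.357e-05

1.357e-05


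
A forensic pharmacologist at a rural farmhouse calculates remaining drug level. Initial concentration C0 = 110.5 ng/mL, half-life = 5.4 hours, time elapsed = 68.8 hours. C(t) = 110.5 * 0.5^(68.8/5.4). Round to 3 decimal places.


Drug concentration decay:
Number of half-lives = t / t_half = 68.8 / 5.4 = 12.740741
Decay factor = 0.5^12.740741 = 0.0001461
C(t) = 110.5 * 0.0001461 = 0.016 ng/mL

0.016


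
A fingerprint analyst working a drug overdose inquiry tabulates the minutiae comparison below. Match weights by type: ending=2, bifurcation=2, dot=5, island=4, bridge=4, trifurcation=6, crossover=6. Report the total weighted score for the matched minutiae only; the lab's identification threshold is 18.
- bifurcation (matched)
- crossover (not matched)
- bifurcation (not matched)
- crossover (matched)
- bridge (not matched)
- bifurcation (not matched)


Weighted minutiae match score:
  bifurcation: matched, +2 (running total 2)
  crossover: not matched, +0
  bifurcation: not matched, +0
  crossover: matched, +6 (running total 8)
  bridge: not matched, +0
  bifurcation: not matched, +0
Total score = 8
Threshold = 18; verdict = inconclusive

8


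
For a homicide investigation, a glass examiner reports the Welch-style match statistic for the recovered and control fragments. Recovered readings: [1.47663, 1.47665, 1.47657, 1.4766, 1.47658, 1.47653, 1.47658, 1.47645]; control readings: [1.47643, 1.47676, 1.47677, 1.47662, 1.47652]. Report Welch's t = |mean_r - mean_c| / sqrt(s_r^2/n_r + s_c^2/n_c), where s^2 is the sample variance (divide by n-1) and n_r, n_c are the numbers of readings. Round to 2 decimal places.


Welch's t-criterion for glass RI comparison:
Recovered mean = sum / n_r = 11.81259 / 8 = 1.4765738
Control mean = sum / n_c = 7.3831 / 5 = 1.47662
Recovered sample variance s_r^2 = 3.85536e-09
Control sample variance s_c^2 = 2.205e-08
Welch SE (unpooled) = sqrt(s_r^2/n_r + s_c^2/n_c) = sqrt(4.8192e-10 + 4.41e-09) = sqrt(4.89192e-09) = 6.99423e-05
|mean_r - mean_c| = 4.625e-05
t = 4.625e-05 / 6.99423e-05 = 0.66

0.66


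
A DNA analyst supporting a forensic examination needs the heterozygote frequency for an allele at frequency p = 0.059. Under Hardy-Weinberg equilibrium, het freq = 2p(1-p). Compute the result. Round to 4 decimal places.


Hardy-Weinberg heterozygote frequency:
q = 1 - p = 1 - 0.059 = 0.941
2pq = 2 * 0.059 * 0.941 = 0.1110

0.1110


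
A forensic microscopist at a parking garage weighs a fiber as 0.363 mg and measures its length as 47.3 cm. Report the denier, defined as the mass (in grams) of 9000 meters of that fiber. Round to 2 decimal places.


Denier calculation:
Mass in grams = 0.363 mg / 1000 = 0.000363 g
Length in meters = 47.3 cm / 100 = 0.473 m
Linear density = mass / length = 0.000363 / 0.473 = 0.00076744 g/m
Denier = (g/m) * 9000 = 0.00076744 * 9000 = 6.91

6.91


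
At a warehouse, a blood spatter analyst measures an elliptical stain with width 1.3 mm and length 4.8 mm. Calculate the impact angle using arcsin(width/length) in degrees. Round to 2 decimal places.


Blood spatter impact angle calculation:
width / length = 1.3 / 4.8 = 0.270833
angle = arcsin(0.270833)
angle = 15.71 degrees

15.71


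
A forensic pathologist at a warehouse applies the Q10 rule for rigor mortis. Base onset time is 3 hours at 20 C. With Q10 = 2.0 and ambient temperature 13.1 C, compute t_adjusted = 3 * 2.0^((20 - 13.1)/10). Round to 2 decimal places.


Rigor mortis time adjustment:
Exponent = (T_ref - T_actual) / 10 = (20 - 13.1) / 10 = 0.69
Q10 factor = 2.0^0.69 = 1.61328
t_adjusted = 3 * 1.61328 = 4.84 hours

4.84


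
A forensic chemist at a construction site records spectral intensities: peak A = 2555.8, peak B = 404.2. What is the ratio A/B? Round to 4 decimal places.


Spectral peak ratio:
Peak A = 2555.8 counts
Peak B = 404.2 counts
Ratio = 2555.8 / 404.2 = 6.3231

6.3231


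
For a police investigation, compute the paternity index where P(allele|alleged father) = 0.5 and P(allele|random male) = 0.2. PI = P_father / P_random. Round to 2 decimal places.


Paternity Index calculation:
PI = P(allele|father) / P(allele|random)
PI = 0.5 / 0.2
PI = 2.50

2.50


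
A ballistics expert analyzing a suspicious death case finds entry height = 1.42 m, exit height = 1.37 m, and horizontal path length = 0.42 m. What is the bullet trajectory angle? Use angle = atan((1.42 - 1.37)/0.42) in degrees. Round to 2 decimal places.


Bullet trajectory angle:
Height difference = 1.42 - 1.37 = 0.05 m
angle = atan(0.05 / 0.42)
angle = atan(0.119048)
angle = 6.79 degrees

6.79


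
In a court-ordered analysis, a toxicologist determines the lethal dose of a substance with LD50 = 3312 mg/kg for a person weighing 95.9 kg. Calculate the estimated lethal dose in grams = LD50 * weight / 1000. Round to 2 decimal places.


Lethal dose calculation:
Lethal dose = LD50 * body_weight / 1000
= 3312 * 95.9 / 1000
= 317620.8 / 1000
= 317.62 g

317.62


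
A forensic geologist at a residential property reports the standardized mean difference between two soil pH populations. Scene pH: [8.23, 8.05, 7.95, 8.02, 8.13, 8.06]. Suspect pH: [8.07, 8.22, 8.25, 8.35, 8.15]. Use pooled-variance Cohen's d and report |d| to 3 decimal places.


Pooled-variance Cohen's d for soil pH comparison:
Scene mean = 48.44 / 6 = 8.073333
Suspect mean = 41.04 / 5 = 8.208
Scene sample variance s_s^2 = 0.009307
Suspect sample variance s_c^2 = 0.01112
Pooled variance = ((n_s-1)*s_s^2 + (n_c-1)*s_c^2) / (n_s + n_c - 2) = 0.010113
Pooled SD = sqrt(0.010113) = 0.100563
Mean difference = -0.134667
|d| = |-0.134667| / 0.100563 = 1.339

1.339


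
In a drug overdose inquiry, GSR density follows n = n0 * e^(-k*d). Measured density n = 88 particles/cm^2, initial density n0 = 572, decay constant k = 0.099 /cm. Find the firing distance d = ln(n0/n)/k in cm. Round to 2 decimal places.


GSR distance calculation:
n0/n = 572 / 88 = 6.5
ln(n0/n) = 1.871802
d = 1.871802 / 0.099 = 18.91 cm

18.91


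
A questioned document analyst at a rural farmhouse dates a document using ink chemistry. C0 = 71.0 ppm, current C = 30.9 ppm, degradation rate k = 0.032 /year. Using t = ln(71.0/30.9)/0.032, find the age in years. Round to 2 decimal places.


Document age estimation:
C0/C = 71.0 / 30.9 = 2.297735
ln(C0/C) = 0.831924
t = 0.831924 / 0.032 = 26.00 years

26.00


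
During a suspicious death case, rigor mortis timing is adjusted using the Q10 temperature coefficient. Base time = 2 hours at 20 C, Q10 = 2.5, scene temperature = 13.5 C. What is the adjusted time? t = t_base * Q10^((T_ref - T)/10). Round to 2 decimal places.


Rigor mortis time adjustment:
Exponent = (T_ref - T_actual) / 10 = (20 - 13.5) / 10 = 0.65
Q10 factor = 2.5^0.65 = 1.8141
t_adjusted = 2 * 1.8141 = 3.63 hours

3.63


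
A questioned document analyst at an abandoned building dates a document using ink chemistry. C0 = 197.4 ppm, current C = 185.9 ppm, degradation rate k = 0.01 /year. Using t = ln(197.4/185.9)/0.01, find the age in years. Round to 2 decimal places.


Document age estimation:
C0/C = 197.4 / 185.9 = 1.061861
ln(C0/C) = 0.060023
t = 0.060023 / 0.01 = 6.00 years

6.00


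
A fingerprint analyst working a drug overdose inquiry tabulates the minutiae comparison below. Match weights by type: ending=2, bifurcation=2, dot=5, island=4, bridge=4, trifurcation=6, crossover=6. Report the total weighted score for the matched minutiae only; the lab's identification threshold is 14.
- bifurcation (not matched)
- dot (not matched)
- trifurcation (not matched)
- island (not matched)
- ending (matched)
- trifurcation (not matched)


Weighted minutiae match score:
  bifurcation: not matched, +0
  dot: not matched, +0
  trifurcation: not matched, +0
  island: not matched, +0
  ending: matched, +2 (running total 2)
  trifurcation: not matched, +0
Total score = 2
Threshold = 14; verdict = inconclusive

2


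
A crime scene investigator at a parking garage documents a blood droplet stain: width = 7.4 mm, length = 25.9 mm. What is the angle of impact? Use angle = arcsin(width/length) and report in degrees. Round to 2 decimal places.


Blood spatter impact angle calculation:
width / length = 7.4 / 25.9 = 0.285714
angle = arcsin(0.285714)
angle = 16.60 degrees

16.60


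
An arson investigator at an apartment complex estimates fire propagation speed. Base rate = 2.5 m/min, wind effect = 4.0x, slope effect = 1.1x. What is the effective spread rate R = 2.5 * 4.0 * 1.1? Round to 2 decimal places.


Fire spread rate calculation:
R = R0 * wind_factor * slope_factor
= 2.5 * 4.0 * 1.1
= 10 * 1.1
= 11.00 m/min

11.00


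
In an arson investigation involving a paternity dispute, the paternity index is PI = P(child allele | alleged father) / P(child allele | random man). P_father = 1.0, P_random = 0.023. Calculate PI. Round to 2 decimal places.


Paternity Index calculation:
PI = P(allele|father) / P(allele|random)
PI = 1.0 / 0.023
PI = 43.48

43.48


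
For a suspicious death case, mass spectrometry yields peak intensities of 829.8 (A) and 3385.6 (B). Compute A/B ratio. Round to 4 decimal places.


Spectral peak ratio:
Peak A = 829.8 counts
Peak B = 3385.6 counts
Ratio = 829.8 / 3385.6 = 0.2451

0.2451


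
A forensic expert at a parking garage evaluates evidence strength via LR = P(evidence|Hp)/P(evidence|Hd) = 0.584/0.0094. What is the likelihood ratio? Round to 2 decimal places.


Likelihood ratio calculation:
LR = P(E|Hp) / P(E|Hd)
LR = 0.584 / 0.0094
LR = 62.13

62.13


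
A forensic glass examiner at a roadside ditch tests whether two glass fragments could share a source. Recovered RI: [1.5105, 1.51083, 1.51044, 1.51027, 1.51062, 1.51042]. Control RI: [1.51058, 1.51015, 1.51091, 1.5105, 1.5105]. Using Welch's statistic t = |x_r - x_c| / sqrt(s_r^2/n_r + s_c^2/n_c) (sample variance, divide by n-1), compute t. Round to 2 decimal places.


Welch's t-criterion for glass RI comparison:
Recovered mean = sum / n_r = 9.06308 / 6 = 1.5105133
Control mean = sum / n_c = 7.55264 / 5 = 1.510528
Recovered sample variance s_r^2 = 3.70267e-08
Control sample variance s_c^2 = 7.327e-08
Welch SE (unpooled) = sqrt(s_r^2/n_r + s_c^2/n_c) = sqrt(6.17111e-09 + 1.4654e-08) = sqrt(2.08251e-08) = 0.000144309
|mean_r - mean_c| = 1.46667e-05
t = 1.46667e-05 / 0.000144309 = 0.10

0.10


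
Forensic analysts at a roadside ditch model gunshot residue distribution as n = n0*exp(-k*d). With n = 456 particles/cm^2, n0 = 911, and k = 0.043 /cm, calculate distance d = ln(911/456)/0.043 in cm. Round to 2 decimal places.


GSR distance calculation:
n0/n = 911 / 456 = 1.997807
ln(n0/n) = 0.69205
d = 0.69205 / 0.043 = 16.09 cm

16.09


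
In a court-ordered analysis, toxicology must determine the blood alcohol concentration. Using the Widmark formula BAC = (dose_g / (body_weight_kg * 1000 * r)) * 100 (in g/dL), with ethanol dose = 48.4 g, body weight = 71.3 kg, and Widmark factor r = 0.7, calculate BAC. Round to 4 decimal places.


Applying the Widmark formula:
BAC = (dose_g / (body_wt * 1000 * r)) * 100
Denominator = 71.3 * 1000 * 0.7 = 49910
BAC = (48.4 / 49910) * 100
BAC = 0.0970 g/dL

0.0970


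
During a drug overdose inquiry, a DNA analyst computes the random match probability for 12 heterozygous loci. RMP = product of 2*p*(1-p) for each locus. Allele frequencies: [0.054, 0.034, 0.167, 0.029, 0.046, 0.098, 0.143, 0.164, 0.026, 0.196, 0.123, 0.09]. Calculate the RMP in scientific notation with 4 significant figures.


Computing RMP for 12 loci:
Locus 1: 2 * 0.054 * 0.946 = 0.102168
Locus 2: 2 * 0.034 * 0.966 = 0.065688
Locus 3: 2 * 0.167 * 0.833 = 0.278222
Locus 4: 2 * 0.029 * 0.971 = 0.056318
Locus 5: 2 * 0.046 * 0.954 = 0.087768
Locus 6: 2 * 0.098 * 0.902 = 0.176792
Locus 7: 2 * 0.143 * 0.857 = 0.245102
Locus 8: 2 * 0.164 * 0.836 = 0.274208
Locus 9: 2 * 0.026 * 0.974 = 0.050648
Locus 10: 2 * 0.196 * 0.804 = 0.315168
Locus 11: 2 * 0.123 * 0.877 = 0.215742
Locus 12: 2 * 0.09 * 0.91 = 0.1638
RMP = 6.186e-11

6.186e-11


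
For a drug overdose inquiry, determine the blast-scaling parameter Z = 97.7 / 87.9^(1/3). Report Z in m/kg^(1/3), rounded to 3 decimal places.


Scaled distance calculation:
W^(1/3) = 87.9^(1/3) = 4.446275
Z = R / W^(1/3) = 97.7 / 4.446275
Z = 21.973 m/kg^(1/3)

21.973


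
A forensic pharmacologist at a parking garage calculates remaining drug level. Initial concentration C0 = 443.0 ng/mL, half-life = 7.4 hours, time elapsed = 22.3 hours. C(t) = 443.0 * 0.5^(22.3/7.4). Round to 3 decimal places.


Drug concentration decay:
Number of half-lives = t / t_half = 22.3 / 7.4 = 3.013514
Decay factor = 0.5^3.013514 = 0.12383457
C(t) = 443.0 * 0.12383457 = 54.859 ng/mL

54.859


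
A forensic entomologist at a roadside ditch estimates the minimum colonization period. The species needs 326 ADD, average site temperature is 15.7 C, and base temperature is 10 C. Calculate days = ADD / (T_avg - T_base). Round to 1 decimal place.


Insect development time:
Effective temperature = avg_temp - T_base = 15.7 - 10 = 5.7 C
Days = ADD / effective_temp = 326 / 5.7 = 57.2 days

57.2


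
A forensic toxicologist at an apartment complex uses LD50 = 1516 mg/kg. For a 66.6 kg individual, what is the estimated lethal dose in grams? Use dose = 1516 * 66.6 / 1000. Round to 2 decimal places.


Lethal dose calculation:
Lethal dose = LD50 * body_weight / 1000
= 1516 * 66.6 / 1000
= 100965.6 / 1000
= 100.97 g

100.97


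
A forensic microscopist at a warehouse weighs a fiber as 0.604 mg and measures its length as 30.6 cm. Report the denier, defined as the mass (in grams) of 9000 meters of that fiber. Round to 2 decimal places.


Denier calculation:
Mass in grams = 0.604 mg / 1000 = 0.000604 g
Length in meters = 30.6 cm / 100 = 0.306 m
Linear density = mass / length = 0.000604 / 0.306 = 0.00197386 g/m
Denier = (g/m) * 9000 = 0.00197386 * 9000 = 17.76

17.76


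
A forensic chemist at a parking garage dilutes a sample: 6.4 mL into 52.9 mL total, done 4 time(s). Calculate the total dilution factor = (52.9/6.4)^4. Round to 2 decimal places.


Dilution factor calculation:
Single dilution = V_total / V_sample = 52.9 / 6.4 ≈ 8.265625
Number of dilutions = 4
Total DF = (52.9 / 6.4)^4 (full precision, rounded at the end) = 4667.70

4667.70


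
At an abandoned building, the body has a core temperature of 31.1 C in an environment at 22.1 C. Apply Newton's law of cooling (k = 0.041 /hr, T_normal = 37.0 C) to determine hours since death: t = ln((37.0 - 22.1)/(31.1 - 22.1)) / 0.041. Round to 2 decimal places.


Using Newton's law of cooling:
t = ln((T_normal - T_ambient) / (T_body - T_ambient)) / k
T_normal - T_ambient = 14.9
T_body - T_ambient = 9.0
Ratio = 1.655556
ln(ratio) = 0.504137
t = 0.504137 / 0.041 = 12.30 hours

12.30


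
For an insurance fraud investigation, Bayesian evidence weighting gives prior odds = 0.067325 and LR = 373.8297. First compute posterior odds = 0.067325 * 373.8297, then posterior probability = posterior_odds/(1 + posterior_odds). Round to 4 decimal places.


Bayesian evidence evaluation:
Posterior odds = prior_odds * LR = 0.067325 * 373.8297 = 25.16808
Posterior probability = posterior_odds / (1 + posterior_odds)
= 25.16808 / (1 + 25.16808)
= 25.16808 / 26.16808
= 0.9618

0.9618


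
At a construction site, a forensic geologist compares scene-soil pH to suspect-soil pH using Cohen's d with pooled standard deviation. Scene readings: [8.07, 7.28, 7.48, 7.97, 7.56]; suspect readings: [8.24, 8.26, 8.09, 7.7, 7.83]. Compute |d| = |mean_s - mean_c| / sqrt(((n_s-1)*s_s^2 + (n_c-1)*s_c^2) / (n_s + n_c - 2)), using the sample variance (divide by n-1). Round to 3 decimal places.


Pooled-variance Cohen's d for soil pH comparison:
Scene mean = 38.36 / 5 = 7.672
Suspect mean = 40.12 / 5 = 8.024
Scene sample variance s_s^2 = 0.11257
Suspect sample variance s_c^2 = 0.06233
Pooled variance = ((n_s-1)*s_s^2 + (n_c-1)*s_c^2) / (n_s + n_c - 2) = 0.08745
Pooled SD = sqrt(0.08745) = 0.295719
Mean difference = -0.352
|d| = |-0.352| / 0.295719 = 1.190

1.190


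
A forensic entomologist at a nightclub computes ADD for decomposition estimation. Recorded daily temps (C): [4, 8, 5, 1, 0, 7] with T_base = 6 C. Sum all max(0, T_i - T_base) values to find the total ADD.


Computing ADD day by day:
Day 1: max(0, 4 - 6) = 0
Day 2: max(0, 8 - 6) = 2
Day 3: max(0, 5 - 6) = 0
Day 4: max(0, 1 - 6) = 0
Day 5: max(0, 0 - 6) = 0
Day 6: max(0, 7 - 6) = 1
Total ADD = 3

3


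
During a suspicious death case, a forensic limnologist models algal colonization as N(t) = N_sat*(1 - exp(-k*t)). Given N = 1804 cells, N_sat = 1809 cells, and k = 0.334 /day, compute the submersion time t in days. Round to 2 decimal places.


PMSI from diatom colonization curve:
N / N_sat = 1804 / 1809 = 0.997236
1 - N/N_sat = 0.002764
ln(1 - N/N_sat) = -5.891076
t = -ln(1 - N/N_sat) / k = -(-5.891076) / 0.334 = 17.64 days

17.64


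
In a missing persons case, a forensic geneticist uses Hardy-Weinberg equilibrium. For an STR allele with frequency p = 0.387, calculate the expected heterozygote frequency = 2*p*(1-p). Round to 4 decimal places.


Hardy-Weinberg heterozygote frequency:
q = 1 - p = 1 - 0.387 = 0.613
2pq = 2 * 0.387 * 0.613 = 0.4745

0.4745


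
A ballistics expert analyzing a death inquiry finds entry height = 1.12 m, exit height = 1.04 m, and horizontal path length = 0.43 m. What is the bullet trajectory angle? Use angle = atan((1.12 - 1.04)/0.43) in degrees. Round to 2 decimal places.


Bullet trajectory angle:
Height difference = 1.12 - 1.04 = 0.08 m
angle = atan(0.08 / 0.43)
angle = atan(0.186047)
angle = 10.54 degrees

10.54


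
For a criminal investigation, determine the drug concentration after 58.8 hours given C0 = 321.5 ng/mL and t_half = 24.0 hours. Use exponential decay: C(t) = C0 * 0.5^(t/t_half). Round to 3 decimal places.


Drug concentration decay:
Number of half-lives = t / t_half = 58.8 / 24.0 = 2.45
Decay factor = 0.5^2.45 = 0.18301071
C(t) = 321.5 * 0.18301071 = 58.838 ng/mL

58.838


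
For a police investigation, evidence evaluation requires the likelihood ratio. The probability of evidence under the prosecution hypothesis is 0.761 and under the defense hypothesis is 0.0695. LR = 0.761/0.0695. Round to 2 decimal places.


Likelihood ratio calculation:
LR = P(E|Hp) / P(E|Hd)
LR = 0.761 / 0.0695
LR = 10.95

10.95


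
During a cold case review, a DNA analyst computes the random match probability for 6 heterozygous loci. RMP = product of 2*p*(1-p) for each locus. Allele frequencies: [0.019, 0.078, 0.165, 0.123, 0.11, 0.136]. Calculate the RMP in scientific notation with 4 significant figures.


Computing RMP for 6 loci:
Locus 1: 2 * 0.019 * 0.981 = 0.037278
Locus 2: 2 * 0.078 * 0.922 = 0.143832
Locus 3: 2 * 0.165 * 0.835 = 0.27555
Locus 4: 2 * 0.123 * 0.877 = 0.215742
Locus 5: 2 * 0.11 * 0.89 = 0.1958
Locus 6: 2 * 0.136 * 0.864 = 0.235008
RMP = 1.467e-05

1.467e-05


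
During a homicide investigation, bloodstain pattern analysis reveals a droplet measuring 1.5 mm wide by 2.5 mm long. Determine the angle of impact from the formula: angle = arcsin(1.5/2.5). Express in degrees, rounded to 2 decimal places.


Blood spatter impact angle calculation:
width / length = 1.5 / 2.5 = 0.6
angle = arcsin(0.6)
angle = 36.87 degrees

36.87


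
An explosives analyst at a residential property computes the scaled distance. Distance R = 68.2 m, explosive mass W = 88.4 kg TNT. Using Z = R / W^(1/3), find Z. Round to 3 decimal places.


Scaled distance calculation:
W^(1/3) = 88.4^(1/3) = 4.454689
Z = R / W^(1/3) = 68.2 / 4.454689
Z = 15.310 m/kg^(1/3)

15.310


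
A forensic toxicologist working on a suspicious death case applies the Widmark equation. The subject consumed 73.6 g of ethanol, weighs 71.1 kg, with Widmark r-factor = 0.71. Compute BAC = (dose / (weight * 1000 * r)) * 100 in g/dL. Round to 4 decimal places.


Applying the Widmark formula:
BAC = (dose_g / (body_wt * 1000 * r)) * 100
Denominator = 71.1 * 1000 * 0.71 = 50481
BAC = (73.6 / 50481) * 100
BAC = 0.1458 g/dL

0.1458


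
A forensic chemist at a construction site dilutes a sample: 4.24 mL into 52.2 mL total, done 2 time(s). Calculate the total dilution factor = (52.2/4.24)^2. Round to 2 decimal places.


Dilution factor calculation:
Single dilution = V_total / V_sample = 52.2 / 4.24 ≈ 12.311321
Number of dilutions = 2
Total DF = (52.2 / 4.24)^2 (full precision, rounded at the end) = 151.57

151.57


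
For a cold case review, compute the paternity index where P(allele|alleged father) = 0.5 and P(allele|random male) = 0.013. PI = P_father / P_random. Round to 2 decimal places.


Paternity Index calculation:
PI = P(allele|father) / P(allele|random)
PI = 0.5 / 0.013
PI = 38.46

38.46


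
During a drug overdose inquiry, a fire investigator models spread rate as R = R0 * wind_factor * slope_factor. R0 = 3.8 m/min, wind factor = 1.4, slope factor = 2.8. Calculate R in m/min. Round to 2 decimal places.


Fire spread rate calculation:
R = R0 * wind_factor * slope_factor
= 3.8 * 1.4 * 2.8
= 5.32 * 2.8
= 14.90 m/min

14.90


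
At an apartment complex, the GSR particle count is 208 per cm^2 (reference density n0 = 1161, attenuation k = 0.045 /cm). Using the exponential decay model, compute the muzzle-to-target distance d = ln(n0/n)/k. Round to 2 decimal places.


GSR distance calculation:
n0/n = 1161 / 208 = 5.581731
ln(n0/n) = 1.719499
d = 1.719499 / 0.045 = 38.21 cm

38.21


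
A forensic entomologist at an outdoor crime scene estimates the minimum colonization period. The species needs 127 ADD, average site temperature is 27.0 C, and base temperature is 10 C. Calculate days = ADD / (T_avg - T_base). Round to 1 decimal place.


Insect development time:
Effective temperature = avg_temp - T_base = 27.0 - 10 = 17.0 C
Days = ADD / effective_temp = 127 / 17.0 = 7.5 days

7.5


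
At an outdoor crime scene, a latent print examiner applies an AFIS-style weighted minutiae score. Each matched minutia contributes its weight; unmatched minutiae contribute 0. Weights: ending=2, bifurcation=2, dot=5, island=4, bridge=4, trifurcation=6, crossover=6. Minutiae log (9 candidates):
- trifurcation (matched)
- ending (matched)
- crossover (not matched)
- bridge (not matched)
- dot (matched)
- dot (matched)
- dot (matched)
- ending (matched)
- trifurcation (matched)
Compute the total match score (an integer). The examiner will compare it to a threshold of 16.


Weighted minutiae match score:
  trifurcation: matched, +6 (running total 6)
  ending: matched, +2 (running total 8)
  crossover: not matched, +0
  bridge: not matched, +0
  dot: matched, +5 (running total 13)
  dot: matched, +5 (running total 18)
  dot: matched, +5 (running total 23)
  ending: matched, +2 (running total 25)
  trifurcation: matched, +6 (running total 31)
Total score = 31
Threshold = 16; verdict = identification

31


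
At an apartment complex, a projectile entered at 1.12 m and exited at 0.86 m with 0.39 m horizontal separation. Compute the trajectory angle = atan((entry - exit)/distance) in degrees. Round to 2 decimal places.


Bullet trajectory angle:
Height difference = 1.12 - 0.86 = 0.26 m
angle = atan(0.26 / 0.39)
angle = atan(0.666667)
angle = 33.69 degrees

33.69


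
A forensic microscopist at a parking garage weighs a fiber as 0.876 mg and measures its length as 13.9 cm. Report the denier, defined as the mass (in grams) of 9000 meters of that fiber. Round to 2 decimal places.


Denier calculation:
Mass in grams = 0.876 mg / 1000 = 0.000876 g
Length in meters = 13.9 cm / 100 = 0.139 m
Linear density = mass / length = 0.000876 / 0.139 = 0.00630216 g/m
Denier = (g/m) * 9000 = 0.00630216 * 9000 = 56.72

56.72


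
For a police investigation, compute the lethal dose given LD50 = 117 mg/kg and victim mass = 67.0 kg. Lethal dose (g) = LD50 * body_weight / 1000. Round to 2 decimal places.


Lethal dose calculation:
Lethal dose = LD50 * body_weight / 1000
= 117 * 67.0 / 1000
= 7839 / 1000
= 7.84 g

7.84


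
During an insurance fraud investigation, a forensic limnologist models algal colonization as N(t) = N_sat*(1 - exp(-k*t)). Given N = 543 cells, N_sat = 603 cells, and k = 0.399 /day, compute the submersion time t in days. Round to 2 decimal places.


PMSI from diatom colonization curve:
N / N_sat = 543 / 603 = 0.900498
1 - N/N_sat = 0.099502
ln(1 - N/N_sat) = -2.307578
t = -ln(1 - N/N_sat) / k = -(-2.307578) / 0.399 = 5.78 days

5.78


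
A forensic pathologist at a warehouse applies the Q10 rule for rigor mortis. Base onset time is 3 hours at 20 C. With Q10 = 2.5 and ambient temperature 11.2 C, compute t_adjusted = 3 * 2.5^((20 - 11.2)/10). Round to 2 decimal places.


Rigor mortis time adjustment:
Exponent = (T_ref - T_actual) / 10 = (20 - 11.2) / 10 = 0.88
Q10 factor = 2.5^0.88 = 2.23969
t_adjusted = 3 * 2.23969 = 6.72 hours

6.72


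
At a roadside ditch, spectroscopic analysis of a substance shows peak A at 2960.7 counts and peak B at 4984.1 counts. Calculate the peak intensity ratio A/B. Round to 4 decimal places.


Spectral peak ratio:
Peak A = 2960.7 counts
Peak B = 4984.1 counts
Ratio = 2960.7 / 4984.1 = 0.5940

0.5940


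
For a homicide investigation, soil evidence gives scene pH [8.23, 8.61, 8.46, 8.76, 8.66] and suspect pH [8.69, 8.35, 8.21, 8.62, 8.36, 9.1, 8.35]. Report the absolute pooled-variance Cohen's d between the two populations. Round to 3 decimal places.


Pooled-variance Cohen's d for soil pH comparison:
Scene mean = 42.72 / 5 = 8.544
Suspect mean = 59.68 / 7 = 8.525714
Scene sample variance s_s^2 = 0.04253
Suspect sample variance s_c^2 = 0.092429
Pooled variance = ((n_s-1)*s_s^2 + (n_c-1)*s_c^2) / (n_s + n_c - 2) = 0.072469
Pooled SD = sqrt(0.072469) = 0.269201
Mean difference = 0.018286
|d| = |0.018286| / 0.269201 = 0.068

0.068


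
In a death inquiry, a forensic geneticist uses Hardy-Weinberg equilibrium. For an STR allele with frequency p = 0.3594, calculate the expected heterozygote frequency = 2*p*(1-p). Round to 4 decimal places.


Hardy-Weinberg heterozygote frequency:
q = 1 - p = 1 - 0.3594 = 0.6406
2pq = 2 * 0.3594 * 0.6406 = 0.4605

0.4605


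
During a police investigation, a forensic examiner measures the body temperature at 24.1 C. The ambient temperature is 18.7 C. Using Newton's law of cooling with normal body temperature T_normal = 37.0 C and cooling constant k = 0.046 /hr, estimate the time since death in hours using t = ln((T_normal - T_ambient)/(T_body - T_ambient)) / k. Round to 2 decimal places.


Using Newton's law of cooling:
t = ln((T_normal - T_ambient) / (T_body - T_ambient)) / k
T_normal - T_ambient = 18.3
T_body - T_ambient = 5.4
Ratio = 3.388889
ln(ratio) = 1.220502
t = 1.220502 / 0.046 = 26.53 hours

26.53


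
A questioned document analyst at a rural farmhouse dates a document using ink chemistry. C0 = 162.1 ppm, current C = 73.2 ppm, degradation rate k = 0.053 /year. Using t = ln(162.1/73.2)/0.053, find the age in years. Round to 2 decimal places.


Document age estimation:
C0/C = 162.1 / 73.2 = 2.214481
ln(C0/C) = 0.795018
t = 0.795018 / 0.053 = 15.00 years

15.00


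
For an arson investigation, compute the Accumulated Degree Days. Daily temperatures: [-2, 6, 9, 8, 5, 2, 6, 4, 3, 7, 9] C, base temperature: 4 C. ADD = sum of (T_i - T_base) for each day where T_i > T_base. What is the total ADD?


Computing ADD day by day:
Day 1: max(0, -2 - 4) = 0
Day 2: max(0, 6 - 4) = 2
Day 3: max(0, 9 - 4) = 5
Day 4: max(0, 8 - 4) = 4
Day 5: max(0, 5 - 4) = 1
Day 6: max(0, 2 - 4) = 0
Day 7: max(0, 6 - 4) = 2
Day 8: max(0, 4 - 4) = 0
Day 9: max(0, 3 - 4) = 0
Day 10: max(0, 7 - 4) = 3
Day 11: max(0, 9 - 4) = 5
Total ADD = 22

22


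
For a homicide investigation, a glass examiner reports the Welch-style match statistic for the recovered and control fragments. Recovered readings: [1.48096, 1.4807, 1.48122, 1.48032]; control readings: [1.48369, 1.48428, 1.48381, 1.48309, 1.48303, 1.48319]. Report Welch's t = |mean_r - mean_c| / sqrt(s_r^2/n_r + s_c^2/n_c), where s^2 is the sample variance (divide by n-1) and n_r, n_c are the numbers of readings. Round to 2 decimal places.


Welch's t-criterion for glass RI comparison:
Recovered mean = sum / n_r = 5.9232 / 4 = 1.4808
Control mean = sum / n_c = 8.90109 / 6 = 1.483515
Recovered sample variance s_r^2 = 1.47467e-07
Control sample variance s_c^2 = 2.4487e-07
Welch SE (unpooled) = sqrt(s_r^2/n_r + s_c^2/n_c) = sqrt(3.68667e-08 + 4.08117e-08) = sqrt(7.76784e-08) = 0.000278708
|mean_r - mean_c| = 0.002715
t = 0.002715 / 0.000278708 = 9.74

9.74


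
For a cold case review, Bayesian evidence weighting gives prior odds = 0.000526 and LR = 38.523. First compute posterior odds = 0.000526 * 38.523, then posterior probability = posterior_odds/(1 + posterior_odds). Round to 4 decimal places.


Bayesian evidence evaluation:
Posterior odds = prior_odds * LR = 0.000526 * 38.523 = 0.0202631
Posterior probability = posterior_odds / (1 + posterior_odds)
= 0.0202631 / (1 + 0.0202631)
= 0.0202631 / 1.0202631
= 0.0199

0.0199


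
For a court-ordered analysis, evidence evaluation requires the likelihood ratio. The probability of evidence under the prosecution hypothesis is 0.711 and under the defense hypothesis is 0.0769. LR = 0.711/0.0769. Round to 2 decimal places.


Likelihood ratio calculation:
LR = P(E|Hp) / P(E|Hd)
LR = 0.711 / 0.0769
LR = 9.25

9.25


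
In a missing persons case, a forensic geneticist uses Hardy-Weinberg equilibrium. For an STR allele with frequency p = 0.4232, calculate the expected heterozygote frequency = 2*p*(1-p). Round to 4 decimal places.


Hardy-Weinberg heterozygote frequency:
q = 1 - p = 1 - 0.4232 = 0.5768
2pq = 2 * 0.4232 * 0.5768 = 0.4882

0.4882


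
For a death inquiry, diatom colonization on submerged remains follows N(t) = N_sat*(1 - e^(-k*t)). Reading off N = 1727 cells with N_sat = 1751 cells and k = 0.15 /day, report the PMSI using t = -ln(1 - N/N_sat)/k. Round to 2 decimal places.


PMSI from diatom colonization curve:
N / N_sat = 1727 / 1751 = 0.986294
1 - N/N_sat = 0.013706
ln(1 - N/N_sat) = -4.289922
t = -ln(1 - N/N_sat) / k = -(-4.289922) / 0.15 = 28.60 days

28.60


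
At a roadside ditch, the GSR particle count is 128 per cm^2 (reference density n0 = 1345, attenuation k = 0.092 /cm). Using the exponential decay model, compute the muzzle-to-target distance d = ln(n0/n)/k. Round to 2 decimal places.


GSR distance calculation:
n0/n = 1345 / 128 = 10.507812
ln(n0/n) = 2.352119
d = 2.352119 / 0.092 = 25.57 cm

25.57


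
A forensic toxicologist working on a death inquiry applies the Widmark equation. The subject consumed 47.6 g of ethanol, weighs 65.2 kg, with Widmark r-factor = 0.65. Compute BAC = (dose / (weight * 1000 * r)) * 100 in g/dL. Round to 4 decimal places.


Applying the Widmark formula:
BAC = (dose_g / (body_wt * 1000 * r)) * 100
Denominator = 65.2 * 1000 * 0.65 = 42380
BAC = (47.6 / 42380) * 100
BAC = 0.1123 g/dL

0.1123


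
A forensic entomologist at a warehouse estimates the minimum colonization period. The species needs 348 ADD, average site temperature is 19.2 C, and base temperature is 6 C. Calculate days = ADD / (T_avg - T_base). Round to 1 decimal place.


Insect development time:
Effective temperature = avg_temp - T_base = 19.2 - 6 = 13.2 C
Days = ADD / effective_temp = 348 / 13.2 = 26.4 days

26.4


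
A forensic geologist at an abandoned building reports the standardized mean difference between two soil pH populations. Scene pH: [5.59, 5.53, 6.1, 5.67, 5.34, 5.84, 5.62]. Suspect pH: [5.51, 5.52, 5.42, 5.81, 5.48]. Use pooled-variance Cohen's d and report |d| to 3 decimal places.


Pooled-variance Cohen's d for soil pH comparison:
Scene mean = 39.69 / 7 = 5.67
Suspect mean = 27.74 / 5 = 5.548
Scene sample variance s_s^2 = 0.058533
Suspect sample variance s_c^2 = 0.02297
Pooled variance = ((n_s-1)*s_s^2 + (n_c-1)*s_c^2) / (n_s + n_c - 2) = 0.044308
Pooled SD = sqrt(0.044308) = 0.210495
Mean difference = 0.122
|d| = |0.122| / 0.210495 = 0.580

0.580


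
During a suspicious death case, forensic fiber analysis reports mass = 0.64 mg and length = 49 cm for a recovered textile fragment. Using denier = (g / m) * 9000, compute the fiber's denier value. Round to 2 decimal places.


Denier calculation:
Mass in grams = 0.64 mg / 1000 = 0.00064 g
Length in meters = 49 cm / 100 = 0.49 m
Linear density = mass / length = 0.00064 / 0.49 = 0.00130612 g/m
Denier = (g/m) * 9000 = 0.00130612 * 9000 = 11.76

11.76


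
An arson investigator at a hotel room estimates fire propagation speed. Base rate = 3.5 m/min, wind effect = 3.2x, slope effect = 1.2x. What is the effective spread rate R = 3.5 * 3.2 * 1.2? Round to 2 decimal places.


Fire spread rate calculation:
R = R0 * wind_factor * slope_factor
= 3.5 * 3.2 * 1.2
= 11.2 * 1.2
= 13.44 m/min

13.44


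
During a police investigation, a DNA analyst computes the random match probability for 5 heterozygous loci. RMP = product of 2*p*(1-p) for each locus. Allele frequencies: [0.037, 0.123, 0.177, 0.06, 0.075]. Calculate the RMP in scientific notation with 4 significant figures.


Computing RMP for 5 loci:
Locus 1: 2 * 0.037 * 0.963 = 0.071262
Locus 2: 2 * 0.123 * 0.877 = 0.215742
Locus 3: 2 * 0.177 * 0.823 = 0.291342
Locus 4: 2 * 0.06 * 0.94 = 0.1128
Locus 5: 2 * 0.075 * 0.925 = 0.13875
RMP = 7.010e-05

7.010e-05
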